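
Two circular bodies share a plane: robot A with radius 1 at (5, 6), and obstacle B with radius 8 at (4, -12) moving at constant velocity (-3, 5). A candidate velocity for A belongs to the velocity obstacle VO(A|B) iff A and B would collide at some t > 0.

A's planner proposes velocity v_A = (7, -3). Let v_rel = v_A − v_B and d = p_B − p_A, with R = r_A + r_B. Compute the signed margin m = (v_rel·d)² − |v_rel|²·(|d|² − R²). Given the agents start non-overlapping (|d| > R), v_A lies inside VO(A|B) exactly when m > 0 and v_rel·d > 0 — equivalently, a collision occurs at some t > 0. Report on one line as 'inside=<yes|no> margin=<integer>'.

d = (-1, -18),  |d|² = 325;  R = 1+8 = 9,  c = 325−9² = 244
v_rel = (10, -8),  |v_rel|² = 164;  v_rel·d = (10)·(-1) + (-8)·(-18) = 134
164·t² − 268·t + 244 = 0  ⇒  m = 134² − 164·244 = -22060
m = -22060 < 0,  v_rel·d = 134 > 0  ⇒  outside

inside=no margin=-22060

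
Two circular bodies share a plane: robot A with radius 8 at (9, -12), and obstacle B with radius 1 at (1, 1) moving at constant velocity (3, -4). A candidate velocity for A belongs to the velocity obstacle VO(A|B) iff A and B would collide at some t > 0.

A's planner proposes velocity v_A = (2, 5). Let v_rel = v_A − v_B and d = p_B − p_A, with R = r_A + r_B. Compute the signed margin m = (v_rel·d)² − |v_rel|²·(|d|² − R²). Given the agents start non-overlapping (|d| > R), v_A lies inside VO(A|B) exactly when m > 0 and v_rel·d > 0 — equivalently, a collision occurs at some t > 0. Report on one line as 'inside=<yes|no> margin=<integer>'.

d = (-8, 13),  |d|² = 233;  R = 8+1 = 9,  c = 233−9² = 152
v_rel = (-1, 9),  |v_rel|² = 82;  v_rel·d = (-1)·(-8) + (9)·(13) = 125
82·t² − 250·t + 152 = 0  ⇒  m = 125² − 82·152 = 3161
m = 3161 > 0,  v_rel·d = 125 > 0  ⇒  inside

inside=yes margin=3161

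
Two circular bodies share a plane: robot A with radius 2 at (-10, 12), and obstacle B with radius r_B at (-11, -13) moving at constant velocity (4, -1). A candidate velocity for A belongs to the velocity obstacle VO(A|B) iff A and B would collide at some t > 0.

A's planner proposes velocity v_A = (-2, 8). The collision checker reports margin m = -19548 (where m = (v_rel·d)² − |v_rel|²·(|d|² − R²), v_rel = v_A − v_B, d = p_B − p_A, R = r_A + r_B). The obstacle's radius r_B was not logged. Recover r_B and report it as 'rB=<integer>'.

m = -19548
d = (-1, -25);  v_rel = (-6, 9),  |v_rel|² = 117
v_rel×d = (-6)·(-25) − (9)·(-1) = 159
since m = R²·117 − 159²:  R² = (25281 + -19548) / 117 = 49
R = √49 = 7  ⇒  r_B = 7 − 2 = 5

rB=5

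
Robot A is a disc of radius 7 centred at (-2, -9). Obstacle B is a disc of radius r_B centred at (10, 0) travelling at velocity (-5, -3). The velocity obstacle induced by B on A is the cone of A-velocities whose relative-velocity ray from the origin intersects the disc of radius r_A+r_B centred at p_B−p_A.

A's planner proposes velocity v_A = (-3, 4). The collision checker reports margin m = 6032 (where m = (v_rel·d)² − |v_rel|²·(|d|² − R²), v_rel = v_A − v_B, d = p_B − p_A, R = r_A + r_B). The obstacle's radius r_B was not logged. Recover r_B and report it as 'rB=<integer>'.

m = 6032
d = (12, 9);  v_rel = (2, 7),  |v_rel|² = 53
v_rel×d = (2)·(9) − (7)·(12) = -66
since m = R²·53 − (-66)²:  R² = (4356 + 6032) / 53 = 196
R = √196 = 14  ⇒  r_B = 14 − 7 = 7

rB=7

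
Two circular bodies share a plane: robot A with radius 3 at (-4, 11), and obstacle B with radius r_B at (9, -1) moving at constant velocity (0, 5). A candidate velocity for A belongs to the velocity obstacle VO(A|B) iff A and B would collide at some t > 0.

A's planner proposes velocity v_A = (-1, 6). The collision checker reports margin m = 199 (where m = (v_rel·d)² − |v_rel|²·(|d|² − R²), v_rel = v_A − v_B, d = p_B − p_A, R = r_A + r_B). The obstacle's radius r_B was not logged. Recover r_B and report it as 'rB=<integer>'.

m = 199
d = (13, -12);  v_rel = (-1, 1),  |v_rel|² = 2
v_rel×d = (-1)·(-12) − (1)·(13) = -1
since m = R²·2 − (-1)²:  R² = (1 + 199) / 2 = 100
R = √100 = 10  ⇒  r_B = 10 − 3 = 7

rB=7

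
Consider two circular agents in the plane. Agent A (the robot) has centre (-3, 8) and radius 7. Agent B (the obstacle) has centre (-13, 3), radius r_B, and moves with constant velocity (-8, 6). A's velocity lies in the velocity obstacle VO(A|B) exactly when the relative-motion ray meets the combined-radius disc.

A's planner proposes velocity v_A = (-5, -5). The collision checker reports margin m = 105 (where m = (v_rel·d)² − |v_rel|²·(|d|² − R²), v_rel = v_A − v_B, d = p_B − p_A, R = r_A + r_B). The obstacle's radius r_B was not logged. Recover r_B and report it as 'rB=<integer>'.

m = 105
d = (-10, -5);  v_rel = (3, -11),  |v_rel|² = 130
v_rel×d = (3)·(-5) − (-11)·(-10) = -125
since m = R²·130 − (-125)²:  R² = (15625 + 105) / 130 = 121
R = √121 = 11  ⇒  r_B = 11 − 7 = 4

rB=4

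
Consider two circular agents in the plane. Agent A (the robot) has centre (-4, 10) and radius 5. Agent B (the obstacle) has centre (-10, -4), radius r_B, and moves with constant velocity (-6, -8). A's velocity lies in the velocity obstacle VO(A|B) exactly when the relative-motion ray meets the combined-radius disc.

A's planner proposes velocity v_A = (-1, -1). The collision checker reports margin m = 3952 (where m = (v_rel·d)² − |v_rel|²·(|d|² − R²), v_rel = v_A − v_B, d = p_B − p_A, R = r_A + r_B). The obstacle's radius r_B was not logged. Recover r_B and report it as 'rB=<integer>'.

m = 3952
d = (-6, -14);  v_rel = (5, 7),  |v_rel|² = 74
v_rel×d = (5)·(-14) − (7)·(-6) = -28
since m = R²·74 − (-28)²:  R² = (784 + 3952) / 74 = 64
R = √64 = 8  ⇒  r_B = 8 − 5 = 3

rB=3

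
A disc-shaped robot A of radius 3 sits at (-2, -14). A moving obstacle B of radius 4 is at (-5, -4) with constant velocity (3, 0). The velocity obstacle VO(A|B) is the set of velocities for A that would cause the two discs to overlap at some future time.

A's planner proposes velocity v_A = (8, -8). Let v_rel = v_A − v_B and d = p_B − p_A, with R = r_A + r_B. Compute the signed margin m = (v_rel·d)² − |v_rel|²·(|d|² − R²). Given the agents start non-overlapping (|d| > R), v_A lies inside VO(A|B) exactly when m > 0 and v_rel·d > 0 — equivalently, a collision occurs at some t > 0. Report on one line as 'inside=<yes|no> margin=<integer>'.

d = (-3, 10),  |d|² = 109;  R = 3+4 = 7,  c = 109−7² = 60
v_rel = (5, -8),  |v_rel|² = 89;  v_rel·d = (5)·(-3) + (-8)·(10) = -95
89·t² + 190·t + 60 = 0  ⇒  m = (-95)² − 89·60 = 3685
m = 3685 > 0,  v_rel·d = -95 < 0  ⇒  outside

inside=no margin=3685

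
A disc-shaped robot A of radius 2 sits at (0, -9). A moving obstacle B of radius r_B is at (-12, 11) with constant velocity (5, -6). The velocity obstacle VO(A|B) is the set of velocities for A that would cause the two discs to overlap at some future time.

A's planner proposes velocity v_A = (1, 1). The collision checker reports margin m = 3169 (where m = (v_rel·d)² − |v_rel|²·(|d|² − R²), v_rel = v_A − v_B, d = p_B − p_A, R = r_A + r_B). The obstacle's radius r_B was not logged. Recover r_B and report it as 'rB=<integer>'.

m = 3169
d = (-12, 20);  v_rel = (-4, 7),  |v_rel|² = 65
v_rel×d = (-4)·(20) − (7)·(-12) = 4
since m = R²·65 − 4²:  R² = (16 + 3169) / 65 = 49
R = √49 = 7  ⇒  r_B = 7 − 2 = 5

rB=5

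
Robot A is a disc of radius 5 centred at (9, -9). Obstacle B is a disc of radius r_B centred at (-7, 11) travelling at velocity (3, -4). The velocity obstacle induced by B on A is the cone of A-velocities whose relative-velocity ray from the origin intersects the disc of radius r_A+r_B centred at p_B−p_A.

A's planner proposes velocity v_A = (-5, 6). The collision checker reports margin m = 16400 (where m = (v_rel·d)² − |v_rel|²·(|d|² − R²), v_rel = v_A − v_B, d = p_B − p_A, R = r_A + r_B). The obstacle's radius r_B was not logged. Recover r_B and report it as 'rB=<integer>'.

m = 16400
d = (-16, 20);  v_rel = (-8, 10),  |v_rel|² = 164
v_rel×d = (-8)·(20) − (10)·(-16) = 0
since m = R²·164 − 0²:  R² = (0 + 16400) / 164 = 100
R = √100 = 10  ⇒  r_B = 10 − 5 = 5

rB=5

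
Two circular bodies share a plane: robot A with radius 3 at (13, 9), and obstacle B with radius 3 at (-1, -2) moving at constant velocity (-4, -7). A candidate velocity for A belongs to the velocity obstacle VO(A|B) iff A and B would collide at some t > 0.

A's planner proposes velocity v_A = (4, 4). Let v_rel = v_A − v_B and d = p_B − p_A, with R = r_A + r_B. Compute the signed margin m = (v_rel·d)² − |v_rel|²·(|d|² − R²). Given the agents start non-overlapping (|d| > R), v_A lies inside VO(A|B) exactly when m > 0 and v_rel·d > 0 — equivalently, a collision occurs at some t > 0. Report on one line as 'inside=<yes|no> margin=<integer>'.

d = (-14, -11),  |d|² = 317;  R = 3+3 = 6,  c = 317−6² = 281
v_rel = (8, 11),  |v_rel|² = 185;  v_rel·d = (8)·(-14) + (11)·(-11) = -233
185·t² + 466·t + 281 = 0  ⇒  m = (-233)² − 185·281 = 2304
m = 2304 > 0,  v_rel·d = -233 < 0  ⇒  outside

inside=no margin=2304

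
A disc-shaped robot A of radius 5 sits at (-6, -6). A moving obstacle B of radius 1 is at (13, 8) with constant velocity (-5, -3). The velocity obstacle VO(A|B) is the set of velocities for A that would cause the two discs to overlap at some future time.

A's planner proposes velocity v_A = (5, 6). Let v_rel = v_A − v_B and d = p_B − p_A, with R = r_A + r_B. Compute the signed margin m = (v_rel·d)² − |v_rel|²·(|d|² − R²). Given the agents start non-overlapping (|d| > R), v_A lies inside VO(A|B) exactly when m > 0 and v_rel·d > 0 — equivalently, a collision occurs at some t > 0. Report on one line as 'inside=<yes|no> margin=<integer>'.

d = (19, 14),  |d|² = 557;  R = 5+1 = 6,  c = 557−6² = 521
v_rel = (10, 9),  |v_rel|² = 181;  v_rel·d = (10)·(19) + (9)·(14) = 316
181·t² − 632·t + 521 = 0  ⇒  m = 316² − 181·521 = 5555
m = 5555 > 0,  v_rel·d = 316 > 0  ⇒  inside

inside=yes margin=5555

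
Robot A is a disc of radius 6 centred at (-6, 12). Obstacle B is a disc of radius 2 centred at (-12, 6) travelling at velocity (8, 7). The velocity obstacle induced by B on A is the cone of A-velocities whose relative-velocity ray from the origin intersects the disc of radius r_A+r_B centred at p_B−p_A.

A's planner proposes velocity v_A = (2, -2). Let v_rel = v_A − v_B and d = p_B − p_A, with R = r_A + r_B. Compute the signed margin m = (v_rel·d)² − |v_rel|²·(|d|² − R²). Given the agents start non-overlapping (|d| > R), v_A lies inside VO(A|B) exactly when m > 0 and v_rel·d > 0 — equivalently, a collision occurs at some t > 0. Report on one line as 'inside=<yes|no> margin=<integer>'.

d = (-6, -6),  |d|² = 72;  R = 6+2 = 8,  c = 72−8² = 8
v_rel = (-6, -9),  |v_rel|² = 117;  v_rel·d = (-6)·(-6) + (-9)·(-6) = 90
117·t² − 180·t + 8 = 0  ⇒  m = 90² − 117·8 = 7164
m = 7164 > 0,  v_rel·d = 90 > 0  ⇒  inside

inside=yes margin=7164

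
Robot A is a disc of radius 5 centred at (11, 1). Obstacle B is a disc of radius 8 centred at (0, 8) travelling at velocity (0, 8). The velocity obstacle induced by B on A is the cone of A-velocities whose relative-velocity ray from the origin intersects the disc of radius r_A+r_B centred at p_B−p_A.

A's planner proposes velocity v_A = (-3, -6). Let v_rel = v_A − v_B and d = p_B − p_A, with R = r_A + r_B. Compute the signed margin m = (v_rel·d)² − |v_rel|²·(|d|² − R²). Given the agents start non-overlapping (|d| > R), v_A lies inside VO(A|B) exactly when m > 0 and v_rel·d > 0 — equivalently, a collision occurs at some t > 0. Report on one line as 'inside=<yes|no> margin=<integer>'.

d = (-11, 7),  |d|² = 170;  R = 5+8 = 13,  c = 170−13² = 1
v_rel = (-3, -14),  |v_rel|² = 205;  v_rel·d = (-3)·(-11) + (-14)·(7) = -65
205·t² + 130·t + 1 = 0  ⇒  m = (-65)² − 205·1 = 4020
m = 4020 > 0,  v_rel·d = -65 < 0  ⇒  outside

inside=no margin=4020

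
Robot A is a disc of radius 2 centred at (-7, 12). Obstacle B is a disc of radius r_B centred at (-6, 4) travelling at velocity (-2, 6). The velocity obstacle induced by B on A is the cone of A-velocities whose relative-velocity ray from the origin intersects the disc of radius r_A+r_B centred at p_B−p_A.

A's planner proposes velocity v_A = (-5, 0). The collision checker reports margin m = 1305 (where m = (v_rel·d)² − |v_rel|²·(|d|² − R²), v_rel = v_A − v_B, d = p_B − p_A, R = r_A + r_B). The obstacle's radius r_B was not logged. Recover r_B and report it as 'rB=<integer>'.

m = 1305
d = (1, -8);  v_rel = (-3, -6),  |v_rel|² = 45
v_rel×d = (-3)·(-8) − (-6)·(1) = 30
since m = R²·45 − 30²:  R² = (900 + 1305) / 45 = 49
R = √49 = 7  ⇒  r_B = 7 − 2 = 5

rB=5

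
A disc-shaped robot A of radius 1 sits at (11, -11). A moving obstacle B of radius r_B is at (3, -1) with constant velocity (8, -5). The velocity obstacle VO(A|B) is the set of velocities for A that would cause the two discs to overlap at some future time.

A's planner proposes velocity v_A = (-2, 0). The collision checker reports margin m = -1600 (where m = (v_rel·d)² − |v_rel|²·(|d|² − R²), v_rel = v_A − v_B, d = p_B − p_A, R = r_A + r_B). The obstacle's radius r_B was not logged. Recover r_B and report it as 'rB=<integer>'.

m = -1600
d = (-8, 10);  v_rel = (-10, 5),  |v_rel|² = 125
v_rel×d = (-10)·(10) − (5)·(-8) = -60
since m = R²·125 − (-60)²:  R² = (3600 + -1600) / 125 = 16
R = √16 = 4  ⇒  r_B = 4 − 1 = 3

rB=3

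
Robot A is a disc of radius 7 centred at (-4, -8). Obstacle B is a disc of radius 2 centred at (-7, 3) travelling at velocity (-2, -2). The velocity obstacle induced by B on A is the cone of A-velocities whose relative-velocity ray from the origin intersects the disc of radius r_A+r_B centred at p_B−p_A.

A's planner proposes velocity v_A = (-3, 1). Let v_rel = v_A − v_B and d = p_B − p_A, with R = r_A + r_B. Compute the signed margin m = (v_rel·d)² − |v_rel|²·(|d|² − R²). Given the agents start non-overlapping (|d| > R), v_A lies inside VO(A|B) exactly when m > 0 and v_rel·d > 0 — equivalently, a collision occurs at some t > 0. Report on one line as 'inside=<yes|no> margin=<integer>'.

d = (-3, 11),  |d|² = 130;  R = 7+2 = 9,  c = 130−9² = 49
v_rel = (-1, 3),  |v_rel|² = 10;  v_rel·d = (-1)·(-3) + (3)·(11) = 36
10·t² − 72·t + 49 = 0  ⇒  m = 36² − 10·49 = 806
m = 806 > 0,  v_rel·d = 36 > 0  ⇒  inside

inside=yes margin=806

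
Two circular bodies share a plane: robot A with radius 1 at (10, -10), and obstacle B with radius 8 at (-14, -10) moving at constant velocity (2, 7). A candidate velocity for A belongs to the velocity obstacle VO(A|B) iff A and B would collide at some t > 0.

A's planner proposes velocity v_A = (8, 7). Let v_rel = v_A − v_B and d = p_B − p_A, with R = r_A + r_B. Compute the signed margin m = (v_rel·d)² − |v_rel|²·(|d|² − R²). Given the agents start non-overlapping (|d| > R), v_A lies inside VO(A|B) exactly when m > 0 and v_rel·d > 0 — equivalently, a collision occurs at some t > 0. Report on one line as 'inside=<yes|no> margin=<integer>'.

d = (-24, 0),  |d|² = 576;  R = 1+8 = 9,  c = 576−9² = 495
v_rel = (6, 0),  |v_rel|² = 36;  v_rel·d = (6)·(-24) + (0)·(0) = -144
36·t² + 288·t + 495 = 0  ⇒  m = (-144)² − 36·495 = 2916
m = 2916 > 0,  v_rel·d = -144 < 0  ⇒  outside

inside=no margin=2916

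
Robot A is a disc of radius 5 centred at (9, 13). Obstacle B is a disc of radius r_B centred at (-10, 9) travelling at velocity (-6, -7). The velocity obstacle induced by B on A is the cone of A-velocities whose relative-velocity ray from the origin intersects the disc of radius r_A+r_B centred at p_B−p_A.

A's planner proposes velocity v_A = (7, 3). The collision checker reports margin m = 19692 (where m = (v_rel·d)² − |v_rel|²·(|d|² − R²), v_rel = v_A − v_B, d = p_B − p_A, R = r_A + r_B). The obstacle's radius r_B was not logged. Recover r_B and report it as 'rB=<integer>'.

m = 19692
d = (-19, -4);  v_rel = (13, 10),  |v_rel|² = 269
v_rel×d = (13)·(-4) − (10)·(-19) = 138
since m = R²·269 − 138²:  R² = (19044 + 19692) / 269 = 144
R = √144 = 12  ⇒  r_B = 12 − 5 = 7

rB=7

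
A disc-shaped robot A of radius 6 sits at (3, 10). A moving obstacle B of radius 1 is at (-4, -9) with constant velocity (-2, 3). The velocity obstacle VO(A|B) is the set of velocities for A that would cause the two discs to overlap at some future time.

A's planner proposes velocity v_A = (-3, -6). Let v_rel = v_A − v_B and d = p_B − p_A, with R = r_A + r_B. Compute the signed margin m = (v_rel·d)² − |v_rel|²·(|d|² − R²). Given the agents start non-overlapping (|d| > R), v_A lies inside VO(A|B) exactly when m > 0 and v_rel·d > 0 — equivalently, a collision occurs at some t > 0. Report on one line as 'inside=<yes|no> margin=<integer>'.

d = (-7, -19),  |d|² = 410;  R = 6+1 = 7,  c = 410−7² = 361
v_rel = (-1, -9),  |v_rel|² = 82;  v_rel·d = (-1)·(-7) + (-9)·(-19) = 178
82·t² − 356·t + 361 = 0  ⇒  m = 178² − 82·361 = 2082
m = 2082 > 0,  v_rel·d = 178 > 0  ⇒  inside

inside=yes margin=2082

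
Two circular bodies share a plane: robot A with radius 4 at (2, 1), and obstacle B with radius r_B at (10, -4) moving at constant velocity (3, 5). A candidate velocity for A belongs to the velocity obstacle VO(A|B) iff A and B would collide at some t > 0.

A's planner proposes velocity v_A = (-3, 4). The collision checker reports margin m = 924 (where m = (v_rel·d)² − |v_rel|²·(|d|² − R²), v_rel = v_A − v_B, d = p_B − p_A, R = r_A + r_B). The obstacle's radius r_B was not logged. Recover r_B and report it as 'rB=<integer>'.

m = 924
d = (8, -5);  v_rel = (-6, -1),  |v_rel|² = 37
v_rel×d = (-6)·(-5) − (-1)·(8) = 38
since m = R²·37 − 38²:  R² = (1444 + 924) / 37 = 64
R = √64 = 8  ⇒  r_B = 8 − 4 = 4

rB=4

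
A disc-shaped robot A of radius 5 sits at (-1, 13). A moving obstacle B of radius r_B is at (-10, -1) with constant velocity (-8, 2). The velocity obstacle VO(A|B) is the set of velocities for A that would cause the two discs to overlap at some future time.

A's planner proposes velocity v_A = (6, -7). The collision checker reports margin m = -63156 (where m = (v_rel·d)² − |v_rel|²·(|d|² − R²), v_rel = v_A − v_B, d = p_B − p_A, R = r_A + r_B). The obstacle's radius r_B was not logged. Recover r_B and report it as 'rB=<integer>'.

m = -63156
d = (-9, -14);  v_rel = (14, -9),  |v_rel|² = 277
v_rel×d = (14)·(-14) − (-9)·(-9) = -277
since m = R²·277 − (-277)²:  R² = (76729 + -63156) / 277 = 49
R = √49 = 7  ⇒  r_B = 7 − 5 = 2

rB=2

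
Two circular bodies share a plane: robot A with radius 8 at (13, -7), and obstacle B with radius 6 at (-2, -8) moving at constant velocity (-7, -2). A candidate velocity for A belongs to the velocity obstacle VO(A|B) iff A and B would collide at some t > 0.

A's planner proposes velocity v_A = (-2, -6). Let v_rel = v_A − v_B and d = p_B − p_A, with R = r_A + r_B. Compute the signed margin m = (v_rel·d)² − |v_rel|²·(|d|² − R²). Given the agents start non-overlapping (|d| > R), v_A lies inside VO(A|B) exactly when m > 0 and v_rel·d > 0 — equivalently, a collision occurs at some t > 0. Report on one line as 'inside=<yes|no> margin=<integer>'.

d = (-15, -1),  |d|² = 226;  R = 8+6 = 14,  c = 226−14² = 30
v_rel = (5, -4),  |v_rel|² = 41;  v_rel·d = (5)·(-15) + (-4)·(-1) = -71
41·t² + 142·t + 30 = 0  ⇒  m = (-71)² − 41·30 = 3811
m = 3811 > 0,  v_rel·d = -71 < 0  ⇒  outside

inside=no margin=3811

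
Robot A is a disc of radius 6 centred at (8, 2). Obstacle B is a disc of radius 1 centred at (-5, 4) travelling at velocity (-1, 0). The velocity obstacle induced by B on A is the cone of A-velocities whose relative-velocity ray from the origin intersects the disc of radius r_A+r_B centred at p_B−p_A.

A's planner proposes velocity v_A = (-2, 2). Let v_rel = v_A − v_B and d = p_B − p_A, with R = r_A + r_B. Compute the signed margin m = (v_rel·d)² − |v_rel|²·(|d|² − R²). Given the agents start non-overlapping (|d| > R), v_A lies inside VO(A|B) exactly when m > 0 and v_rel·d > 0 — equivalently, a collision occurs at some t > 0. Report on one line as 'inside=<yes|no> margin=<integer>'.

d = (-13, 2),  |d|² = 173;  R = 6+1 = 7,  c = 173−7² = 124
v_rel = (-1, 2),  |v_rel|² = 5;  v_rel·d = (-1)·(-13) + (2)·(2) = 17
5·t² − 34·t + 124 = 0  ⇒  m = 17² − 5·124 = -331
m = -331 < 0,  v_rel·d = 17 > 0  ⇒  outside

inside=no margin=-331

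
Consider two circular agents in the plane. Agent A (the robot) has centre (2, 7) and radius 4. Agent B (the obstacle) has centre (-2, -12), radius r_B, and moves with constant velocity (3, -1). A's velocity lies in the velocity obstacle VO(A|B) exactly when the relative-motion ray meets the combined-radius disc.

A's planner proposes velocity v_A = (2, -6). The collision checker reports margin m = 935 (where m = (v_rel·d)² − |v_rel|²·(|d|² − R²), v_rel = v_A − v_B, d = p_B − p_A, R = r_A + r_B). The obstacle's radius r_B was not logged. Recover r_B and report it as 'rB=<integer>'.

m = 935
d = (-4, -19);  v_rel = (-1, -5),  |v_rel|² = 26
v_rel×d = (-1)·(-19) − (-5)·(-4) = -1
since m = R²·26 − (-1)²:  R² = (1 + 935) / 26 = 36
R = √36 = 6  ⇒  r_B = 6 − 4 = 2

rB=2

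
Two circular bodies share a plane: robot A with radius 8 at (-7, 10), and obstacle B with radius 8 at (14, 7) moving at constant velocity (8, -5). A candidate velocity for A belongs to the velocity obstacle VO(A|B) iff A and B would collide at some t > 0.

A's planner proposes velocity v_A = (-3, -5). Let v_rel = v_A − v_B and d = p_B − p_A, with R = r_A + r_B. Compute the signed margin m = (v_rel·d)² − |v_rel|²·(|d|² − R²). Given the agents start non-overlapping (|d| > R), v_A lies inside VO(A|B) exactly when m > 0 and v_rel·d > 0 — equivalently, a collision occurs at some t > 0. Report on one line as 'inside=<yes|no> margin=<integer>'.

d = (21, -3),  |d|² = 450;  R = 8+8 = 16,  c = 450−16² = 194
v_rel = (-11, 0),  |v_rel|² = 121;  v_rel·d = (-11)·(21) + (0)·(-3) = -231
121·t² + 462·t + 194 = 0  ⇒  m = (-231)² − 121·194 = 29887
m = 29887 > 0,  v_rel·d = -231 < 0  ⇒  outside

inside=no margin=29887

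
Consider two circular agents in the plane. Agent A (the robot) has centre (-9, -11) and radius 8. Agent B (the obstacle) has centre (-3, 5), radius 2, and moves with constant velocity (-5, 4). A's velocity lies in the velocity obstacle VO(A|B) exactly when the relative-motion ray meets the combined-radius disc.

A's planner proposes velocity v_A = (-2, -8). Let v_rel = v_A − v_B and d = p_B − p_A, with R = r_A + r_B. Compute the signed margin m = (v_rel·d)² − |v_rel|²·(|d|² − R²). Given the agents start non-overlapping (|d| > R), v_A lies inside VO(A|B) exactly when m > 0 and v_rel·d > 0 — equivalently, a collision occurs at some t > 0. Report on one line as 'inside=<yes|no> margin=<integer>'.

d = (6, 16),  |d|² = 292;  R = 8+2 = 10,  c = 292−10² = 192
v_rel = (3, -12),  |v_rel|² = 153;  v_rel·d = (3)·(6) + (-12)·(16) = -174
153·t² + 348·t + 192 = 0  ⇒  m = (-174)² − 153·192 = 900
m = 900 > 0,  v_rel·d = -174 < 0  ⇒  outside

inside=no margin=900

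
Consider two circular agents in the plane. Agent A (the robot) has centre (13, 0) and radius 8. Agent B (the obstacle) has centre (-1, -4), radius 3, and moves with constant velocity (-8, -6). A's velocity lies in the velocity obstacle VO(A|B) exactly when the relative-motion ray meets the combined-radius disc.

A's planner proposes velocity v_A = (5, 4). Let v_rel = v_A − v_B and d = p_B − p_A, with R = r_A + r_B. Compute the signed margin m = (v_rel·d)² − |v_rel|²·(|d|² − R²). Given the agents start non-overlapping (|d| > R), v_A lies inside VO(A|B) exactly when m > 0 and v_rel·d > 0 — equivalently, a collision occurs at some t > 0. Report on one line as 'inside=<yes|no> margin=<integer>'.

d = (-14, -4),  |d|² = 212;  R = 8+3 = 11,  c = 212−11² = 91
v_rel = (13, 10),  |v_rel|² = 269;  v_rel·d = (13)·(-14) + (10)·(-4) = -222
269·t² + 444·t + 91 = 0  ⇒  m = (-222)² − 269·91 = 24805
m = 24805 > 0,  v_rel·d = -222 < 0  ⇒  outside

inside=no margin=24805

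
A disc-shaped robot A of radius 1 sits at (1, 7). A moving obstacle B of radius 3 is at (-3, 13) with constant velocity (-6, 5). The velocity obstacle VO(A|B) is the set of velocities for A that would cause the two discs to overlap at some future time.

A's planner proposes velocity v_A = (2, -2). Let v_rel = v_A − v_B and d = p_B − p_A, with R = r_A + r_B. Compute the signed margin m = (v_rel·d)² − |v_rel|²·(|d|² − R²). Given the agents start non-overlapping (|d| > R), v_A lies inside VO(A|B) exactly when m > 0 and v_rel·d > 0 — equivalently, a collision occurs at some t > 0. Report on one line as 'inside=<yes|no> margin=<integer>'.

d = (-4, 6),  |d|² = 52;  R = 1+3 = 4,  c = 52−4² = 36
v_rel = (8, -7),  |v_rel|² = 113;  v_rel·d = (8)·(-4) + (-7)·(6) = -74
113·t² + 148·t + 36 = 0  ⇒  m = (-74)² − 113·36 = 1408
m = 1408 > 0,  v_rel·d = -74 < 0  ⇒  outside

inside=no margin=1408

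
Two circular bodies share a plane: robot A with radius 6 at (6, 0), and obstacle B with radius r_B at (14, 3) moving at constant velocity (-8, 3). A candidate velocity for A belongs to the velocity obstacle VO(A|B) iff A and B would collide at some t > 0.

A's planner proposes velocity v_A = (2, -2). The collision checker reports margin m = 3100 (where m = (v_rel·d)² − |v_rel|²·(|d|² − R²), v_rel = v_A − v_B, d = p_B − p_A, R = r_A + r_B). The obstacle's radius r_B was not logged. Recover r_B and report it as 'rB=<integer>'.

m = 3100
d = (8, 3);  v_rel = (10, -5),  |v_rel|² = 125
v_rel×d = (10)·(3) − (-5)·(8) = 70
since m = R²·125 − 70²:  R² = (4900 + 3100) / 125 = 64
R = √64 = 8  ⇒  r_B = 8 − 6 = 2

rB=2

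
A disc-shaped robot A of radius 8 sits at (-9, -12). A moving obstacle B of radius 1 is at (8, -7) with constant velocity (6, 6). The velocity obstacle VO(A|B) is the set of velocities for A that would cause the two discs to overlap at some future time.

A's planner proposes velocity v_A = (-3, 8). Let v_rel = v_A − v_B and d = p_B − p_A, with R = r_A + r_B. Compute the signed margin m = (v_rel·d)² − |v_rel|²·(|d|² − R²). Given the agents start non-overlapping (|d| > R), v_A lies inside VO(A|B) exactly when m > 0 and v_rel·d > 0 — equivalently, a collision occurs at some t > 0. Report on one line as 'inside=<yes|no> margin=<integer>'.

d = (17, 5),  |d|² = 314;  R = 8+1 = 9,  c = 314−9² = 233
v_rel = (-9, 2),  |v_rel|² = 85;  v_rel·d = (-9)·(17) + (2)·(5) = -143
85·t² + 286·t + 233 = 0  ⇒  m = (-143)² − 85·233 = 644
m = 644 > 0,  v_rel·d = -143 < 0  ⇒  outside

inside=no margin=644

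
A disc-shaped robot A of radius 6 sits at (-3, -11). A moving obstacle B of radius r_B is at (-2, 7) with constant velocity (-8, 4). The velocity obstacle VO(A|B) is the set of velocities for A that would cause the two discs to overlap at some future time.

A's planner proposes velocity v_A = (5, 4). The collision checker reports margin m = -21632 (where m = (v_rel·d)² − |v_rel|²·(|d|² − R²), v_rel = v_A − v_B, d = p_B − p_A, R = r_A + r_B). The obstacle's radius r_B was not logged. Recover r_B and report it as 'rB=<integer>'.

m = -21632
d = (1, 18);  v_rel = (13, 0),  |v_rel|² = 169
v_rel×d = (13)·(18) − (0)·(1) = 234
since m = R²·169 − 234²:  R² = (54756 + -21632) / 169 = 196
R = √196 = 14  ⇒  r_B = 14 − 6 = 8

rB=8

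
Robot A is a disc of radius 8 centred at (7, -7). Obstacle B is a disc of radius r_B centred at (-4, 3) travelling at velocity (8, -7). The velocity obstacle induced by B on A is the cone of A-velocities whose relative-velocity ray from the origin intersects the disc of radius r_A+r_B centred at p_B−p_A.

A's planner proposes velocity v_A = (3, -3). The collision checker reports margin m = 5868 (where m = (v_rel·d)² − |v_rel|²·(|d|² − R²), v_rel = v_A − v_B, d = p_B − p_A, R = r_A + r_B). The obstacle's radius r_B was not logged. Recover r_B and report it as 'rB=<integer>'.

m = 5868
d = (-11, 10);  v_rel = (-5, 4),  |v_rel|² = 41
v_rel×d = (-5)·(10) − (4)·(-11) = -6
since m = R²·41 − (-6)²:  R² = (36 + 5868) / 41 = 144
R = √144 = 12  ⇒  r_B = 12 − 8 = 4

rB=4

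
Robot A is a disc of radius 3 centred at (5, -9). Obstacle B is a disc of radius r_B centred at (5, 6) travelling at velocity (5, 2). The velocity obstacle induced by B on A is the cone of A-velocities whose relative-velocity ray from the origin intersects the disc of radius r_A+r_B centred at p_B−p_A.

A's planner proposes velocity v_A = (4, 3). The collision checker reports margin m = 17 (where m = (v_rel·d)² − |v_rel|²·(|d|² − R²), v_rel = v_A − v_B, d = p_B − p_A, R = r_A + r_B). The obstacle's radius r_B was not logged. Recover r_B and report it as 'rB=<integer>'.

m = 17
d = (0, 15);  v_rel = (-1, 1),  |v_rel|² = 2
v_rel×d = (-1)·(15) − (1)·(0) = -15
since m = R²·2 − (-15)²:  R² = (225 + 17) / 2 = 121
R = √121 = 11  ⇒  r_B = 11 − 3 = 8

rB=8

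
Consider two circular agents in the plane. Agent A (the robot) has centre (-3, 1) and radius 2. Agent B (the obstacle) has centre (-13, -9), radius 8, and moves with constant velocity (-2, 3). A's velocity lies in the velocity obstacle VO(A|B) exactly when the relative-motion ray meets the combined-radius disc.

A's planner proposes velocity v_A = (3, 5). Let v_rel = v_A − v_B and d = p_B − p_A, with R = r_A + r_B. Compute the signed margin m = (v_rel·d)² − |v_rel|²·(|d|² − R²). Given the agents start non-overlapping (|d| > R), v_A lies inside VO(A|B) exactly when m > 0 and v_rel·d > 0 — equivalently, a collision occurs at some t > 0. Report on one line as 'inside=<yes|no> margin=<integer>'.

d = (-10, -10),  |d|² = 200;  R = 2+8 = 10,  c = 200−10² = 100
v_rel = (5, 2),  |v_rel|² = 29;  v_rel·d = (5)·(-10) + (2)·(-10) = -70
29·t² + 140·t + 100 = 0  ⇒  m = (-70)² − 29·100 = 2000
m = 2000 > 0,  v_rel·d = -70 < 0  ⇒  outside

inside=no margin=2000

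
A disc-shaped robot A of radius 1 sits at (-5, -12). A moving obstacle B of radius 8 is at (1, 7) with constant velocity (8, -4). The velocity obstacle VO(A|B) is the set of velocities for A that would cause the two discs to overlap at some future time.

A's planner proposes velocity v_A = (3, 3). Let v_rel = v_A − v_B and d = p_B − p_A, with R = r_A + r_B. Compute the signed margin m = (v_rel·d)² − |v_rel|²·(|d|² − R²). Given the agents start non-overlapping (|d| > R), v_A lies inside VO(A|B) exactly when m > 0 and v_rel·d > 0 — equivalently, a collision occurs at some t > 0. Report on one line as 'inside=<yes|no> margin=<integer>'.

d = (6, 19),  |d|² = 397;  R = 1+8 = 9,  c = 397−9² = 316
v_rel = (-5, 7),  |v_rel|² = 74;  v_rel·d = (-5)·(6) + (7)·(19) = 103
74·t² − 206·t + 316 = 0  ⇒  m = 103² − 74·316 = -12775
m = -12775 < 0,  v_rel·d = 103 > 0  ⇒  outside

inside=no margin=-12775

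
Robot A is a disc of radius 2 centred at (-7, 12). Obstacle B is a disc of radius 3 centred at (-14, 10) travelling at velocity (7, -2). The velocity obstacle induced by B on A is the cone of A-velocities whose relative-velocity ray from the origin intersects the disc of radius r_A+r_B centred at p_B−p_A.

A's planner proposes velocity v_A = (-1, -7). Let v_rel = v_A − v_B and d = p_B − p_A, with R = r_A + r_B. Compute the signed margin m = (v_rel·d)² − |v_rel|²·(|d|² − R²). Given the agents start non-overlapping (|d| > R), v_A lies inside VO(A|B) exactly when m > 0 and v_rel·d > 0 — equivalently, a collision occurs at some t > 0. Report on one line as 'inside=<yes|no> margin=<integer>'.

d = (-7, -2),  |d|² = 53;  R = 2+3 = 5,  c = 53−5² = 28
v_rel = (-8, -5),  |v_rel|² = 89;  v_rel·d = (-8)·(-7) + (-5)·(-2) = 66
89·t² − 132·t + 28 = 0  ⇒  m = 66² − 89·28 = 1864
m = 1864 > 0,  v_rel·d = 66 > 0  ⇒  inside

inside=yes margin=1864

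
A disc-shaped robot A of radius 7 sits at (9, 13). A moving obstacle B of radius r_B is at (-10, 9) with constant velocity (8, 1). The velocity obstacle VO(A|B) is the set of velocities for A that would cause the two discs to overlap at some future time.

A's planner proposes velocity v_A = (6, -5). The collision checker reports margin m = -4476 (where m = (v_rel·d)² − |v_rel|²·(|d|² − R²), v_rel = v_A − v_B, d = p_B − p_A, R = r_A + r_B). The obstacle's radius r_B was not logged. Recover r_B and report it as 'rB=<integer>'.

m = -4476
d = (-19, -4);  v_rel = (-2, -6),  |v_rel|² = 40
v_rel×d = (-2)·(-4) − (-6)·(-19) = -106
since m = R²·40 − (-106)²:  R² = (11236 + -4476) / 40 = 169
R = √169 = 13  ⇒  r_B = 13 − 7 = 6

rB=6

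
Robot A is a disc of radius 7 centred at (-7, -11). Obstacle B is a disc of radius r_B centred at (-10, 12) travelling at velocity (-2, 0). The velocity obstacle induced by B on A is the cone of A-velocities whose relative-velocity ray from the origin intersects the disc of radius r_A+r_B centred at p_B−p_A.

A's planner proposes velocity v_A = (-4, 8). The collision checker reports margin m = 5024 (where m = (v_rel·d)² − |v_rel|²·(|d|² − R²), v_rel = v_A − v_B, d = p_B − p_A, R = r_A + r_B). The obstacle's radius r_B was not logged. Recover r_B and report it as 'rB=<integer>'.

m = 5024
d = (-3, 23);  v_rel = (-2, 8),  |v_rel|² = 68
v_rel×d = (-2)·(23) − (8)·(-3) = -22
since m = R²·68 − (-22)²:  R² = (484 + 5024) / 68 = 81
R = √81 = 9  ⇒  r_B = 9 − 7 = 2

rB=2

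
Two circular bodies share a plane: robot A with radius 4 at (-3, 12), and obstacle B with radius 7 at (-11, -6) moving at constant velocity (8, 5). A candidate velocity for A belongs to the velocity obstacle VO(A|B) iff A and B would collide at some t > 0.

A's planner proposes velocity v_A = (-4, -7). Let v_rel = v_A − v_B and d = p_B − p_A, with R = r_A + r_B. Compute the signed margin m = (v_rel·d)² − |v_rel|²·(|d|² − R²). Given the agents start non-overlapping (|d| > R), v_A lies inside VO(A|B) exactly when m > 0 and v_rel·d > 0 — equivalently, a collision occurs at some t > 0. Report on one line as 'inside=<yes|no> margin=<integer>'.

d = (-8, -18),  |d|² = 388;  R = 4+7 = 11,  c = 388−11² = 267
v_rel = (-12, -12),  |v_rel|² = 288;  v_rel·d = (-12)·(-8) + (-12)·(-18) = 312
288·t² − 624·t + 267 = 0  ⇒  m = 312² − 288·267 = 20448
m = 20448 > 0,  v_rel·d = 312 > 0  ⇒  inside

inside=yes margin=20448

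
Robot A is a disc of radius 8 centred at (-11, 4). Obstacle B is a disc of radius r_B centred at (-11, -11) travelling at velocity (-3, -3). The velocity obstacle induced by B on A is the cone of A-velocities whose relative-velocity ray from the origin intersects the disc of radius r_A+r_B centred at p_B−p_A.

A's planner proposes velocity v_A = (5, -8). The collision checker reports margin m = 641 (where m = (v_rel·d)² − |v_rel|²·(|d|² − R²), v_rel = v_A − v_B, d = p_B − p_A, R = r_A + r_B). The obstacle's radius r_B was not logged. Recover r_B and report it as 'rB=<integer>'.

m = 641
d = (0, -15);  v_rel = (8, -5),  |v_rel|² = 89
v_rel×d = (8)·(-15) − (-5)·(0) = -120
since m = R²·89 − (-120)²:  R² = (14400 + 641) / 89 = 169
R = √169 = 13  ⇒  r_B = 13 − 8 = 5

rB=5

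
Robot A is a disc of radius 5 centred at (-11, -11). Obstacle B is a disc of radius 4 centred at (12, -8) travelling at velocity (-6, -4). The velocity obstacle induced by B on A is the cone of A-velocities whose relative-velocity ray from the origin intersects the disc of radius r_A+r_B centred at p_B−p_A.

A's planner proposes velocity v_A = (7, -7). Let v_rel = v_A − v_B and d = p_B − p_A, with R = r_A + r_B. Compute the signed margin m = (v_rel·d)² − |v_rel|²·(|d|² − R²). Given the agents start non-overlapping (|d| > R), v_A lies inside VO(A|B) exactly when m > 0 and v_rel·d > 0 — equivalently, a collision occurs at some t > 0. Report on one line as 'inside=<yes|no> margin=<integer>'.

d = (23, 3),  |d|² = 538;  R = 5+4 = 9,  c = 538−9² = 457
v_rel = (13, -3),  |v_rel|² = 178;  v_rel·d = (13)·(23) + (-3)·(3) = 290
178·t² − 580·t + 457 = 0  ⇒  m = 290² − 178·457 = 2754
m = 2754 > 0,  v_rel·d = 290 > 0  ⇒  inside

inside=yes margin=2754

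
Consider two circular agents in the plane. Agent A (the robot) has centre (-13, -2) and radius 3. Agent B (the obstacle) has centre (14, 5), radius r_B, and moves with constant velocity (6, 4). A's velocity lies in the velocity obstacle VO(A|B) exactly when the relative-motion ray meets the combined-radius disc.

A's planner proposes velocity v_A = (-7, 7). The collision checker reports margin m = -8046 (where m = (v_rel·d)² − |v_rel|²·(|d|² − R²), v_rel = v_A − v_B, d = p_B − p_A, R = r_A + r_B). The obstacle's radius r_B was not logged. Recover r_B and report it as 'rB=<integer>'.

m = -8046
d = (27, 7);  v_rel = (-13, 3),  |v_rel|² = 178
v_rel×d = (-13)·(7) − (3)·(27) = -172
since m = R²·178 − (-172)²:  R² = (29584 + -8046) / 178 = 121
R = √121 = 11  ⇒  r_B = 11 − 3 = 8

rB=8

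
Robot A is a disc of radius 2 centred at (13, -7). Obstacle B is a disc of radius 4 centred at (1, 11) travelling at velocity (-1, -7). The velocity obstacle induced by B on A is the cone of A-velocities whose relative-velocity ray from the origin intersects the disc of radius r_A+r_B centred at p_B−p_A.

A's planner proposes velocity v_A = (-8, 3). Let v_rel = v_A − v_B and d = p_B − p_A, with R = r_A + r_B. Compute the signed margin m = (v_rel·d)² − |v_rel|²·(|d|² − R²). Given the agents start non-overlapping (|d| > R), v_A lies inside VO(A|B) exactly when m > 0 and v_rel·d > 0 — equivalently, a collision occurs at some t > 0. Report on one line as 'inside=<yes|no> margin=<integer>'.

d = (-12, 18),  |d|² = 468;  R = 2+4 = 6,  c = 468−6² = 432
v_rel = (-7, 10),  |v_rel|² = 149;  v_rel·d = (-7)·(-12) + (10)·(18) = 264
149·t² − 528·t + 432 = 0  ⇒  m = 264² − 149·432 = 5328
m = 5328 > 0,  v_rel·d = 264 > 0  ⇒  inside

inside=yes margin=5328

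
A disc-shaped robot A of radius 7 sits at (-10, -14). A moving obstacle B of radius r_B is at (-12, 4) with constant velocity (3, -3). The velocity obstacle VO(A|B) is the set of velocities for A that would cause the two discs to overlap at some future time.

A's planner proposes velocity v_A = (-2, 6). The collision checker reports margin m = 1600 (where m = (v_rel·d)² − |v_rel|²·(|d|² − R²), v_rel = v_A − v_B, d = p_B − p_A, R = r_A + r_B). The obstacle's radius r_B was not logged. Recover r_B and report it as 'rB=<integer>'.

m = 1600
d = (-2, 18);  v_rel = (-5, 9),  |v_rel|² = 106
v_rel×d = (-5)·(18) − (9)·(-2) = -72
since m = R²·106 − (-72)²:  R² = (5184 + 1600) / 106 = 64
R = √64 = 8  ⇒  r_B = 8 − 7 = 1

rB=1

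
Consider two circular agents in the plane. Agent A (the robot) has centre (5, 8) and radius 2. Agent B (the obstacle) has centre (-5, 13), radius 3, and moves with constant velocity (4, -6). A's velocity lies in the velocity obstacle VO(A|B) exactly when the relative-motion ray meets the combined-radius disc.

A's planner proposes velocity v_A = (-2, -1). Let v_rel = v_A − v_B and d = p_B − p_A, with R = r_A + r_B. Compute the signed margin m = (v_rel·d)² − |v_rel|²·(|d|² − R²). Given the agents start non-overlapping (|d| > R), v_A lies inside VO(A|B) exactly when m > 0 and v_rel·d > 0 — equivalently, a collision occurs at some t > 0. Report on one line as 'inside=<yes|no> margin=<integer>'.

d = (-10, 5),  |d|² = 125;  R = 2+3 = 5,  c = 125−5² = 100
v_rel = (-6, 5),  |v_rel|² = 61;  v_rel·d = (-6)·(-10) + (5)·(5) = 85
61·t² − 170·t + 100 = 0  ⇒  m = 85² − 61·100 = 1125
m = 1125 > 0,  v_rel·d = 85 > 0  ⇒  inside

inside=yes margin=1125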